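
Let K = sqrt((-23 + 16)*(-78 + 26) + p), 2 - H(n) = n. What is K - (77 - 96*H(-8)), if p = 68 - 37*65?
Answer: 883 + I*sqrt(1973) ≈ 883.0 + 44.418*I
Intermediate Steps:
p = -2337 (p = 68 - 2405 = -2337)
H(n) = 2 - n
K = I*sqrt(1973) (K = sqrt((-23 + 16)*(-78 + 26) - 2337) = sqrt(-7*(-52) - 2337) = sqrt(364 - 2337) = sqrt(-1973) = I*sqrt(1973) ≈ 44.418*I)
K - (77 - 96*H(-8)) = I*sqrt(1973) - (77 - 96*(2 - 1*(-8))) = I*sqrt(1973) - (77 - 96*(2 + 8)) = I*sqrt(1973) - (77 - 96*10) = I*sqrt(1973) - (77 - 960) = I*sqrt(1973) - 1*(-883) = I*sqrt(1973) + 883 = 883 + I*sqrt(1973)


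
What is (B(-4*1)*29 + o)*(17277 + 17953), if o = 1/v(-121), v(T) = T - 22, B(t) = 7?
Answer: 78665880/11 ≈ 7.1514e+6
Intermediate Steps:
v(T) = -22 + T
o = -1/143 (o = 1/(-22 - 121) = 1/(-143) = -1/143 ≈ -0.0069930)
(B(-4*1)*29 + o)*(17277 + 17953) = (7*29 - 1/143)*(17277 + 17953) = (203 - 1/143)*35230 = (29028/143)*35230 = 78665880/11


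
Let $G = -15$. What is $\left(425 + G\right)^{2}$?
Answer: $168100$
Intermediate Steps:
$\left(425 + G\right)^{2} = \left(425 - 15\right)^{2} = 410^{2} = 168100$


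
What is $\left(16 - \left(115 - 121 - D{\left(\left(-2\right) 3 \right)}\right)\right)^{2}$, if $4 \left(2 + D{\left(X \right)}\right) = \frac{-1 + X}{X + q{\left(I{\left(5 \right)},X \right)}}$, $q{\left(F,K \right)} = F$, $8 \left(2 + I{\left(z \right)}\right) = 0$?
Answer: $\frac{418609}{1024} \approx 408.8$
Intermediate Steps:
$I{\left(z \right)} = -2$ ($I{\left(z \right)} = -2 + \frac{1}{8} \cdot 0 = -2 + 0 = -2$)
$D{\left(X \right)} = -2 + \frac{-1 + X}{4 \left(-2 + X\right)}$ ($D{\left(X \right)} = -2 + \frac{\left(-1 + X\right) \frac{1}{X - 2}}{4} = -2 + \frac{\left(-1 + X\right) \frac{1}{-2 + X}}{4} = -2 + \frac{\frac{1}{-2 + X} \left(-1 + X\right)}{4} = -2 + \frac{-1 + X}{4 \left(-2 + X\right)}$)
$\left(16 - \left(115 - 121 - D{\left(\left(-2\right) 3 \right)}\right)\right)^{2} = \left(16 - \left(115 - 121 - \frac{15 - 7 \left(\left(-2\right) 3\right)}{4 \left(-2 - 6\right)}\right)\right)^{2} = \left(16 + \left(\left(-115 + 121\right) + \frac{15 - -42}{4 \left(-2 - 6\right)}\right)\right)^{2} = \left(16 + \left(6 + \frac{15 + 42}{4 \left(-8\right)}\right)\right)^{2} = \left(16 + \left(6 + \frac{1}{4} \left(- \frac{1}{8}\right) 57\right)\right)^{2} = \left(16 + \left(6 - \frac{57}{32}\right)\right)^{2} = \left(16 + \frac{135}{32}\right)^{2} = \left(\frac{647}{32}\right)^{2} = \frac{418609}{1024}$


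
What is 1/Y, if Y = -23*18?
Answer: -1/414 ≈ -0.0024155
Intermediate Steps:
Y = -414
1/Y = 1/(-414) = -1/414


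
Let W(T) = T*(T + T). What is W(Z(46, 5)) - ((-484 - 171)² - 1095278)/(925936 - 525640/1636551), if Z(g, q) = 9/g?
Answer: 638170169014575/801615368419784 ≈ 0.79611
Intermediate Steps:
W(T) = 2*T² (W(T) = T*(2*T) = 2*T²)
W(Z(46, 5)) - ((-484 - 171)² - 1095278)/(925936 - 525640/1636551) = 2*(9/46)² - ((-484 - 171)² - 1095278)/(925936 - 525640/1636551) = 2*(9*(1/46))² - ((-655)² - 1095278)/(925936 - 525640*1/1636551) = 2*(9/46)² - (429025 - 1095278)/(925936 - 525640/1636551) = 2*(81/2116) - (-666253)/1515340961096/1636551 = 81/1058 - (-666253)*1636551/1515340961096 = 81/1058 - 1*(-1090357013403/1515340961096) = 81/1058 + 1090357013403/1515340961096 = 638170169014575/801615368419784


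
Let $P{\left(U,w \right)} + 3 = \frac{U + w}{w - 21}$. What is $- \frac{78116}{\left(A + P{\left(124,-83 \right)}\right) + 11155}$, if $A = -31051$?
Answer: $\frac{8124064}{2069537} \approx 3.9255$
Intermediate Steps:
$P{\left(U,w \right)} = -3 + \frac{U + w}{-21 + w}$ ($P{\left(U,w \right)} = -3 + \frac{U + w}{w - 21} = -3 + \frac{U + w}{-21 + w}$)
$- \frac{78116}{\left(A + P{\left(124,-83 \right)}\right) + 11155} = - \frac{78116}{\left(-31051 + \frac{63 + 124 - -166}{-21 - 83}\right) + 11155} = - \frac{78116}{\left(-31051 + \frac{63 + 124 + 166}{-104}\right) + 11155} = - \frac{78116}{\left(-31051 - \frac{353}{104}\right) + 11155} = - \frac{78116}{- \frac{3229657}{104} + 11155} = - \frac{78116}{- \frac{2069537}{104}} = \left(-78116\right) \left(- \frac{104}{2069537}\right) = \frac{8124064}{2069537}$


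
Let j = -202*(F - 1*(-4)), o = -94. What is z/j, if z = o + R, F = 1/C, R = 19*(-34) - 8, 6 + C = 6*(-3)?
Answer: 8976/9595 ≈ 0.93549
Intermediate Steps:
C = -24 (C = -6 + 6*(-3) = -6 - 18 = -24)
R = -654 (R = -646 - 8 = -654)
F = -1/24 (F = 1/(-24) = -1/24 ≈ -0.041667)
z = -748 (z = -94 - 654 = -748)
j = -9595/12 (j = -202*(-1/24 - 1*(-4)) = -202*(-1/24 + 4) = -202*95/24 = -9595/12 ≈ -799.58)
z/j = -748/(-9595/12) = -748*(-12/9595) = 8976/9595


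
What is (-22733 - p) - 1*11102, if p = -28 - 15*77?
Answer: -32652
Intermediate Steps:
p = -1183 (p = -28 - 1155 = -1183)
(-22733 - p) - 1*11102 = (-22733 - 1*(-1183)) - 1*11102 = (-22733 + 1183) - 11102 = -21550 - 11102 = -32652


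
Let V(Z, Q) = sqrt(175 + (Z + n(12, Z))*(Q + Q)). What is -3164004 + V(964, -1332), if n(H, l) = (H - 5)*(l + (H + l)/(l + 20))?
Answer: -3164004 + I*sqrt(34566553265)/41 ≈ -3.164e+6 + 4534.7*I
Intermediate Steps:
n(H, l) = (-5 + H)*(l + (H + l)/(20 + l))
V(Z, Q) = sqrt(175 + 2*Q*(Z + (84 + 7*Z**2 + 147*Z)/(20 + Z))) (V(Z, Q) = sqrt(175 + (Z + (12**2 - 105*Z - 5*12 - 5*Z**2 + 12*Z**2 + 21*12*Z)/(20 + Z))*(Q + Q)) = sqrt(175 + (Z + (144 - 105*Z - 60 - 5*Z**2 + 12*Z**2 + 252*Z)/(20 + Z))*(2*Q)) = sqrt(175 + (Z + (84 + 7*Z**2 + 147*Z)/(20 + Z))*(2*Q)) = sqrt(175 + 2*Q*(Z + (84 + 7*Z**2 + 147*Z)/(20 + Z))))
-3164004 + V(964, -1332) = -3164004 + sqrt((3500 + 168*(-1332) + 175*964 + 16*(-1332)*964**2 + 334*(-1332)*964)/(20 + 964)) = -3164004 + sqrt((3500 - 223776 + 168700 + 16*(-1332)*929296 - 428872032)/984) = -3164004 + sqrt((3500 - 223776 + 168700 - 19805156352 - 428872032)/984) = -3164004 + sqrt((1/984)*(-20234079960)) = -3164004 + sqrt(-843086665/41) = -3164004 + I*sqrt(34566553265)/41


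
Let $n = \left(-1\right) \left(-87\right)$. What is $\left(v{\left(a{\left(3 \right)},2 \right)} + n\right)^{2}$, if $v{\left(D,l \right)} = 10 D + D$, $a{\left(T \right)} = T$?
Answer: $14400$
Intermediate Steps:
$n = 87$
$v{\left(D,l \right)} = 11 D$
$\left(v{\left(a{\left(3 \right)},2 \right)} + n\right)^{2} = \left(11 \cdot 3 + 87\right)^{2} = \left(33 + 87\right)^{2} = 120^{2} = 14400$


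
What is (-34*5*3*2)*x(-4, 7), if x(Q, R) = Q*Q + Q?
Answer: -12240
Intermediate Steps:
x(Q, R) = Q + Q² (x(Q, R) = Q² + Q = Q + Q²)
(-34*5*3*2)*x(-4, 7) = (-34*5*3*2)*(-4*(1 - 4)) = (-510*2)*(-4*(-3)) = -34*30*12 = -1020*12 = -12240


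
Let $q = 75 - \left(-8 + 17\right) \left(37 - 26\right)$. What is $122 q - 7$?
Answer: $-2935$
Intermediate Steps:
$q = -24$ ($q = 75 - 9 \cdot 11 = 75 - 99 = -24$)
$122 q - 7 = 122 \left(-24\right) - 7 = -2928 - 7 = -2935$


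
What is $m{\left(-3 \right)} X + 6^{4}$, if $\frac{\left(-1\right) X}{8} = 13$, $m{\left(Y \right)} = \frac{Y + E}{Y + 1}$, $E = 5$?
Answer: $1400$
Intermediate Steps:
$m{\left(Y \right)} = \frac{5 + Y}{1 + Y}$ ($m{\left(Y \right)} = \frac{Y + 5}{Y + 1} = \frac{5 + Y}{1 + Y}$)
$X = -104$ ($X = \left(-8\right) 13 = -104$)
$m{\left(-3 \right)} X + 6^{4} = \frac{5 - 3}{1 - 3} \left(-104\right) + 6^{4} = \frac{1}{-2} \cdot 2 \left(-104\right) + 1296 = \left(- \frac{1}{2}\right) 2 \left(-104\right) + 1296 = \left(-1\right) \left(-104\right) + 1296 = 104 + 1296 = 1400$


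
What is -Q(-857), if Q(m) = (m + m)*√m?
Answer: 1714*I*√857 ≈ 50177.0*I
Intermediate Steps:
Q(m) = 2*m^(3/2) (Q(m) = (2*m)*√m = 2*m^(3/2))
-Q(-857) = -2*(-857)^(3/2) = -2*(-857*I*√857) = -(-1714)*I*√857 = 1714*I*√857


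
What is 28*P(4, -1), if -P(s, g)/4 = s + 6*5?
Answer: -3808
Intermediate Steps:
P(s, g) = -120 - 4*s (P(s, g) = -4*(s + 6*5) = -4*(s + 30) = -4*(30 + s) = -120 - 4*s)
28*P(4, -1) = 28*(-120 - 4*4) = 28*(-120 - 16) = 28*(-136) = -3808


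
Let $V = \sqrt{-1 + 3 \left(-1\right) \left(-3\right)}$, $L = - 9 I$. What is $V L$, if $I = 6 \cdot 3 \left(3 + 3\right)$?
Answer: $- 1944 \sqrt{2} \approx -2749.2$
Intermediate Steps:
$I = 108$ ($I = 18 \cdot 6 = 108$)
$L = -972$ ($L = \left(-9\right) 108 = -972$)
$V = 2 \sqrt{2}$ ($V = \sqrt{-1 - -9} = \sqrt{-1 + 9} = \sqrt{8} = 2 \sqrt{2} \approx 2.8284$)
$V L = 2 \sqrt{2} \left(-972\right) = - 1944 \sqrt{2}$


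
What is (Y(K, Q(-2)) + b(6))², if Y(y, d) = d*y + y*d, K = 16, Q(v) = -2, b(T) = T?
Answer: 3364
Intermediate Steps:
Y(y, d) = 2*d*y (Y(y, d) = d*y + d*y = 2*d*y)
(Y(K, Q(-2)) + b(6))² = (2*(-2)*16 + 6)² = (-64 + 6)² = (-58)² = 3364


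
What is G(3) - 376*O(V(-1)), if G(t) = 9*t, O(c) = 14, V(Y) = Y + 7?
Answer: -5237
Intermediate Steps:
V(Y) = 7 + Y
G(3) - 376*O(V(-1)) = 9*3 - 376*14 = 27 - 5264 = -5237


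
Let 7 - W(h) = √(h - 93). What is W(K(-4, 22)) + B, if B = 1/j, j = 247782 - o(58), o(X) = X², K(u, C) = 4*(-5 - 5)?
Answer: 1710927/244418 - I*√133 ≈ 7.0 - 11.533*I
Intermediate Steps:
K(u, C) = -40 (K(u, C) = 4*(-10) = -40)
W(h) = 7 - √(-93 + h) (W(h) = 7 - √(h - 93) = 7 - √(-93 + h))
j = 244418 (j = 247782 - 1*58² = 247782 - 1*3364 = 247782 - 3364 = 244418)
B = 1/244418 ≈ 4.0914e-6
W(K(-4, 22)) + B = (7 - √(-93 - 40)) + 1/244418 = (7 - √(-133)) + 1/244418 = (7 - I*√133) + 1/244418 = 1710927/244418 - I*√133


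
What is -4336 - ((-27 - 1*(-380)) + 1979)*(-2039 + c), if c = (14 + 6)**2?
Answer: 3817812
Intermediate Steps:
c = 400 (c = 20**2 = 400)
-4336 - ((-27 - 1*(-380)) + 1979)*(-2039 + c) = -4336 - ((-27 - 1*(-380)) + 1979)*(-2039 + 400) = -4336 - ((-27 + 380) + 1979)*(-1639) = -4336 - (353 + 1979)*(-1639) = -4336 - 2332*(-1639) = -4336 - 1*(-3822148) = -4336 + 3822148 = 3817812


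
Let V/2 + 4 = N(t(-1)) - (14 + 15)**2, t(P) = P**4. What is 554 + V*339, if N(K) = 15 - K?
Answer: -562864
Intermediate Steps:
V = -1662 (V = -8 + 2*((15 - 1*(-1)**4) - (14 + 15)**2) = -8 + 2*((15 - 1*1) - 1*29**2) = -8 + 2*((15 - 1) - 1*841) = -8 + 2*(14 - 841) = -8 + 2*(-827) = -8 - 1654 = -1662)
554 + V*339 = 554 - 1662*339 = 554 - 563418 = -562864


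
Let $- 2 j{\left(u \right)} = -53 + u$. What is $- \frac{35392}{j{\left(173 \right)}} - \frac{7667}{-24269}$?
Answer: $\frac{214847117}{364035} \approx 590.18$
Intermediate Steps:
$j{\left(u \right)} = \frac{53}{2} - \frac{u}{2}$ ($j{\left(u \right)} = - \frac{-53 + u}{2} = \frac{53}{2} - \frac{u}{2}$)
$- \frac{35392}{j{\left(173 \right)}} - \frac{7667}{-24269} = - \frac{35392}{\frac{53}{2} - \frac{173}{2}} - \frac{7667}{-24269} = - \frac{35392}{\frac{53}{2} - \frac{173}{2}} - - \frac{7667}{24269} = - \frac{35392}{-60} + \frac{7667}{24269} = \left(-35392\right) \left(- \frac{1}{60}\right) + \frac{7667}{24269} = \frac{8848}{15} + \frac{7667}{24269} = \frac{214847117}{364035}$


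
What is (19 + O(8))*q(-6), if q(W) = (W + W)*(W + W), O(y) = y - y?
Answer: 2736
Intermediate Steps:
O(y) = 0
q(W) = 4*W² (q(W) = (2*W)*(2*W) = 4*W²)
(19 + O(8))*q(-6) = (19 + 0)*(4*(-6)²) = 19*(4*36) = 19*144 = 2736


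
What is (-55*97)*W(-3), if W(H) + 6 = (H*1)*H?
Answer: -16005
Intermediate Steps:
W(H) = -6 + H² (W(H) = -6 + (H*1)*H = -6 + H*H = -6 + H²)
(-55*97)*W(-3) = (-55*97)*(-6 + (-3)²) = -5335*(-6 + 9) = -5335*3 = -16005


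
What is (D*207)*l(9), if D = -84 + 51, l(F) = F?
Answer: -61479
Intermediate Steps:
D = -33
(D*207)*l(9) = -33*207*9 = -6831*9 = -61479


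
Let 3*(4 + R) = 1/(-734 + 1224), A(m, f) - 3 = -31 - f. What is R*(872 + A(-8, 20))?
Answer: -2422148/735 ≈ -3295.4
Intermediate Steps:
A(m, f) = -28 - f (A(m, f) = 3 + (-31 - f) = -28 - f)
R = -5879/1470 (R = -4 + 1/(3*(-734 + 1224)) = -4 + (⅓)/490 = -4 + (⅓)*(1/490) = -4 + 1/1470 = -5879/1470 ≈ -3.9993)
R*(872 + A(-8, 20)) = -5879*(872 + (-28 - 1*20))/1470 = -5879*(872 + (-28 - 20))/1470 = -5879*(872 - 48)/1470 = -5879/1470*824 = -2422148/735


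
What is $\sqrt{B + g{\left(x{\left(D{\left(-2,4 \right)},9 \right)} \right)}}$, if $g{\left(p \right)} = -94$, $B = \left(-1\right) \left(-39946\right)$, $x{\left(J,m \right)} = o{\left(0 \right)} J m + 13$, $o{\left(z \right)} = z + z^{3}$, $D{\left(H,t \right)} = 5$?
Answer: $18 \sqrt{123} \approx 199.63$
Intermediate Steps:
$x{\left(J,m \right)} = 13$ ($x{\left(J,m \right)} = \left(0 + 0^{3}\right) J m + 13 = \left(0 + 0\right) J m + 13 = 0 J m + 13 = 0 m + 13 = 0 + 13 = 13$)
$B = 39946$
$\sqrt{B + g{\left(x{\left(D{\left(-2,4 \right)},9 \right)} \right)}} = \sqrt{39946 - 94} = \sqrt{39852} = 18 \sqrt{123}$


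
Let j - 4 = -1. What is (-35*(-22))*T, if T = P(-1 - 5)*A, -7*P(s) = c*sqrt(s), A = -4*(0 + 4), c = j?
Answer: 5280*I*sqrt(6) ≈ 12933.0*I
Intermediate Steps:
j = 3 (j = 4 - 1 = 3)
c = 3
A = -16 (A = -4*4 = -16)
P(s) = -3*sqrt(s)/7
T = 48*I*sqrt(6)/7 (T = -3*sqrt(-1 - 5)/7*(-16) = -3*I*sqrt(6)/7*(-16) = 48*I*sqrt(6)/7 ≈ 16.797*I)
(-35*(-22))*T = (-35*(-22))*(48*I*sqrt(6)/7) = 770*(48*I*sqrt(6)/7) = 5280*I*sqrt(6)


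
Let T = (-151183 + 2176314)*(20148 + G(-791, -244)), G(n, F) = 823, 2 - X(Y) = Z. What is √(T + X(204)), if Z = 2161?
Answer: √42469020042 ≈ 2.0608e+5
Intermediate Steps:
X(Y) = -2159 (X(Y) = 2 - 1*2161 = 2 - 2161 = -2159)
T = 42469022201 (T = (-151183 + 2176314)*(20148 + 823) = 2025131*20971 = 42469022201)
√(T + X(204)) = √(42469022201 - 2159) = √42469020042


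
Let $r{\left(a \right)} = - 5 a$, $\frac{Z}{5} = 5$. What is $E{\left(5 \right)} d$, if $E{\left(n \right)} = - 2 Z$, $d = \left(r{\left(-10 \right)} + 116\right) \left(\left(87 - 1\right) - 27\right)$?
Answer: $-489700$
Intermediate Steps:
$Z = 25$ ($Z = 5 \cdot 5 = 25$)
$d = 9794$ ($d = \left(\left(-5\right) \left(-10\right) + 116\right) \left(\left(87 - 1\right) - 27\right) = \left(50 + 116\right) \left(\left(87 - 1\right) - 27\right) = 166 \left(86 - 27\right) = 166 \cdot 59 = 9794$)
$E{\left(n \right)} = -50$ ($E{\left(n \right)} = \left(-2\right) 25 = -50$)
$E{\left(5 \right)} d = \left(-50\right) 9794 = -489700$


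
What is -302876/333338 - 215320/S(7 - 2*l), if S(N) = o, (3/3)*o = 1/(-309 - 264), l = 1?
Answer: 20563347731402/166669 ≈ 1.2338e+8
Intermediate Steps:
o = -1/573 (o = 1/(-309 - 264) = 1/(-573) = -1/573 ≈ -0.0017452)
S(N) = -1/573
-302876/333338 - 215320/S(7 - 2*l) = -302876/333338 - 215320/(-1/573) = -302876*1/333338 - 215320*(-573) = -151438/166669 + 123378360 = 20563347731402/166669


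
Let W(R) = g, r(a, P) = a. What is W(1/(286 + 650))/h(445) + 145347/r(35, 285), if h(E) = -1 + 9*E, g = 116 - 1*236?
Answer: 20784471/5005 ≈ 4152.7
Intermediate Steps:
g = -120 (g = 116 - 236 = -120)
W(R) = -120
W(1/(286 + 650))/h(445) + 145347/r(35, 285) = -120/(-1 + 9*445) + 145347/35 = -120/(-1 + 4005) + 145347*(1/35) = -120/4004 + 145347/35 = -120*1/4004 + 145347/35 = -30/1001 + 145347/35 = 20784471/5005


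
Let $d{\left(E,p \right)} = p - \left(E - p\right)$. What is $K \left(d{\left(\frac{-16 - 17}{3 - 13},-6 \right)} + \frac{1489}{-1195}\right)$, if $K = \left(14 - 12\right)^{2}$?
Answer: $- \frac{15818}{239} \approx -66.184$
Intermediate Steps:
$d{\left(E,p \right)} = - E + 2 p$ ($d{\left(E,p \right)} = p - \left(E - p\right) = - E + 2 p$)
$K = 4$ ($K = 2^{2} = 4$)
$K \left(d{\left(\frac{-16 - 17}{3 - 13},-6 \right)} + \frac{1489}{-1195}\right) = 4 \left(\left(- \frac{-16 - 17}{3 - 13} + 2 \left(-6\right)\right) + \frac{1489}{-1195}\right) = 4 \left(\left(- \frac{-33}{-10} - 12\right) + 1489 \left(- \frac{1}{1195}\right)\right) = 4 \left(\left(- \frac{\left(-33\right) \left(-1\right)}{10} - 12\right) - \frac{1489}{1195}\right) = 4 \left(\left(\left(-1\right) \frac{33}{10} - 12\right) - \frac{1489}{1195}\right) = 4 \left(\left(- \frac{33}{10} - 12\right) - \frac{1489}{1195}\right) = 4 \left(- \frac{153}{10} - \frac{1489}{1195}\right) = 4 \left(- \frac{7909}{478}\right) = - \frac{15818}{239}$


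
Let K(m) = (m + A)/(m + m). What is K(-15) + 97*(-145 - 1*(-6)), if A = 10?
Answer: -80897/6 ≈ -13483.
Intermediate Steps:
K(m) = (10 + m)/(2*m) (K(m) = (m + 10)/(m + m) = (10 + m)/((2*m)) = (10 + m)*(1/(2*m)) = (10 + m)/(2*m))
K(-15) + 97*(-145 - 1*(-6)) = (1/2)*(10 - 15)/(-15) + 97*(-145 - 1*(-6)) = (1/2)*(-1/15)*(-5) + 97*(-145 + 6) = 1/6 + 97*(-139) = 1/6 - 13483 = -80897/6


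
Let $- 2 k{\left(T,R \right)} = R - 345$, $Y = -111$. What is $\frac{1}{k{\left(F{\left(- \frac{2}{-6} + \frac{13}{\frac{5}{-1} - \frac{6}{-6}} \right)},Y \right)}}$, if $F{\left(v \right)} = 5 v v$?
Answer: $\frac{1}{228} \approx 0.004386$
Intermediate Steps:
$F{\left(v \right)} = 5 v^{2}$
$k{\left(T,R \right)} = \frac{345}{2} - \frac{R}{2}$ ($k{\left(T,R \right)} = - \frac{R - 345}{2} = - \frac{-345 + R}{2} = \frac{345}{2} - \frac{R}{2}$)
$\frac{1}{k{\left(F{\left(- \frac{2}{-6} + \frac{13}{\frac{5}{-1} - \frac{6}{-6}} \right)},Y \right)}} = \frac{1}{\frac{345}{2} - - \frac{111}{2}} = \frac{1}{\frac{345}{2} + \frac{111}{2}} = \frac{1}{228}$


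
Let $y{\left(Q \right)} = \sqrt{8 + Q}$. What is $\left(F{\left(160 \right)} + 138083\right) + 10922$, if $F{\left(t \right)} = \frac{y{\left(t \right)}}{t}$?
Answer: $149005 + \frac{\sqrt{42}}{80} \approx 1.4901 \cdot 10^{5}$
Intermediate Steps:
$F{\left(t \right)} = \frac{\sqrt{8 + t}}{t}$
$\left(F{\left(160 \right)} + 138083\right) + 10922 = \left(\frac{\sqrt{8 + 160}}{160} + 138083\right) + 10922 = \left(\frac{\sqrt{168}}{160} + 138083\right) + 10922 = \left(\frac{2 \sqrt{42}}{160} + 138083\right) + 10922 = \left(\frac{\sqrt{42}}{80} + 138083\right) + 10922 = \left(138083 + \frac{\sqrt{42}}{80}\right) + 10922 = 149005 + \frac{\sqrt{42}}{80}$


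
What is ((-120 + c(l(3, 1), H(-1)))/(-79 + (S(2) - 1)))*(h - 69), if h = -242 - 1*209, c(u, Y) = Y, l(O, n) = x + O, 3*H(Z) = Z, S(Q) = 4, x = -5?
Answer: -2470/3 ≈ -823.33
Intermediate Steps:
H(Z) = Z/3
l(O, n) = -5 + O
h = -451 (h = -242 - 209 = -451)
((-120 + c(l(3, 1), H(-1)))/(-79 + (S(2) - 1)))*(h - 69) = ((-120 + (⅓)*(-1))/(-79 + (4 - 1)))*(-451 - 69) = ((-120 - ⅓)/(-79 + 3))*(-520) = -361/3/(-76)*(-520) = -361/3*(-1/76)*(-520) = (19/12)*(-520) = -2470/3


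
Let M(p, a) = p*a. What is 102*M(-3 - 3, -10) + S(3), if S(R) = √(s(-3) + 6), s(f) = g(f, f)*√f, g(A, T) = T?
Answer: 6120 + √(6 - 3*I*√3) ≈ 6122.6 - 0.98419*I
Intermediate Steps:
s(f) = f^(3/2) (s(f) = f*√f = f^(3/2))
S(R) = √(6 - 3*I*√3) (S(R) = √((-3)^(3/2) + 6) = √(-3*I*√3 + 6) = √(6 - 3*I*√3))
M(p, a) = a*p
102*M(-3 - 3, -10) + S(3) = 102*(-10*(-3 - 3)) + √(6 - 3*I*√3) = 102*(-10*(-6)) + √(6 - 3*I*√3) = 102*60 + √(6 - 3*I*√3) = 6120 + √(6 - 3*I*√3)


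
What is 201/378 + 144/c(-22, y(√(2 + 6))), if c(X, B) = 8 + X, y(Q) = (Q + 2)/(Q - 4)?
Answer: -1229/126 ≈ -9.7540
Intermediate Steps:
y(Q) = (2 + Q)/(-4 + Q)
201/378 + 144/c(-22, y(√(2 + 6))) = 201/378 + 144/(8 - 22) = 201*(1/378) + 144/(-14) = 67/126 + 144*(-1/14) = 67/126 - 72/7 = -1229/126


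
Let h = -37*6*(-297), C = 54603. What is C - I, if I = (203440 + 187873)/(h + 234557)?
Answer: 16407318760/300491 ≈ 54602.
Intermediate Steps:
h = 65934 (h = -222*(-297) = 65934)
I = 391313/300491 (I = (203440 + 187873)/(65934 + 234557) = 391313/300491 ≈ 1.3022)
C - I = 54603 - 1*391313/300491 = 54603 - 391313/300491 = 16407318760/300491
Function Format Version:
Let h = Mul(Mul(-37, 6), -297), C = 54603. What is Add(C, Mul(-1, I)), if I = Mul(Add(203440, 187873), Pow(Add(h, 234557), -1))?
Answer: Rational(16407318760, 300491) ≈ 54602.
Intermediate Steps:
h = 65934 (h = Mul(-222, -297) = 65934)
I = Rational(391313, 300491) (I = Mul(Add(203440, 187873), Pow(Add(65934, 234557), -1)) = Mul(391313, Pow(300491, -1)) = Mul(391313, Rational(1, 300491)) = Rational(391313, 300491) ≈ 1.3022)
Add(C, Mul(-1, I)) = Add(54603, Mul(-1, Rational(391313, 300491))) = Add(54603, Rational(-391313, 300491)) = Rational(16407318760, 300491)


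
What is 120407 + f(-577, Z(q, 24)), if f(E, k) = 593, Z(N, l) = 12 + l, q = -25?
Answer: 121000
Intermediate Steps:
120407 + f(-577, Z(q, 24)) = 120407 + 593 = 121000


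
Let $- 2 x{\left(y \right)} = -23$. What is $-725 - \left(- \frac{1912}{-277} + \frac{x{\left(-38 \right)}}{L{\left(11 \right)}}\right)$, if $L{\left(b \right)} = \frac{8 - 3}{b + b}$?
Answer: $- \frac{1083766}{1385} \approx -782.5$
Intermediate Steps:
$L{\left(b \right)} = \frac{5}{2 b}$
$x{\left(y \right)} = \frac{23}{2}$ ($x{\left(y \right)} = \left(- \frac{1}{2}\right) \left(-23\right) = \frac{23}{2}$)
$-725 - \left(- \frac{1912}{-277} + \frac{x{\left(-38 \right)}}{L{\left(11 \right)}}\right) = -725 - \left(- \frac{1912}{-277} + \frac{23}{2 \frac{5}{2 \cdot 11}}\right) = -725 - \left(\left(-1912\right) \left(- \frac{1}{277}\right) + \frac{23}{2 \cdot \frac{5}{2} \cdot \frac{1}{11}}\right) = -725 - \left(\frac{1912}{277} + \frac{23}{2 \cdot \frac{5}{22}}\right) = -725 - \left(\frac{1912}{277} + \frac{23}{2} \cdot \frac{22}{5}\right) = -725 - \left(\frac{1912}{277} + \frac{253}{5}\right) = -725 - \frac{79641}{1385} = - \frac{1083766}{1385}$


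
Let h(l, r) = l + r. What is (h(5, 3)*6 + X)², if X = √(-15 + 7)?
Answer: 2296 + 192*I*√2 ≈ 2296.0 + 271.53*I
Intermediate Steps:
X = 2*I*√2 (X = √(-8) = 2*I*√2 ≈ 2.8284*I)
(h(5, 3)*6 + X)² = ((5 + 3)*6 + 2*I*√2)² = (8*6 + 2*I*√2)² = (48 + 2*I*√2)²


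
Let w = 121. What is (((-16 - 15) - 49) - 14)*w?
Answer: -11374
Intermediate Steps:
(((-16 - 15) - 49) - 14)*w = (((-16 - 15) - 49) - 14)*121 = ((-31 - 49) - 14)*121 = (-80 - 14)*121 = -94*121 = -11374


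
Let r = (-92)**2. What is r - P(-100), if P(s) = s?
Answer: 8564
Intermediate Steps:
r = 8464
r - P(-100) = 8464 - 1*(-100) = 8464 + 100 = 8564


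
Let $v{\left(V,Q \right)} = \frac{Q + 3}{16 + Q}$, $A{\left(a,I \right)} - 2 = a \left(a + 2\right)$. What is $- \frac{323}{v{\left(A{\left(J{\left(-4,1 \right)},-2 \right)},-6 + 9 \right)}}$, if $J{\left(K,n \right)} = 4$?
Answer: $- \frac{6137}{6} \approx -1022.8$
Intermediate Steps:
$A{\left(a,I \right)} = 2 + a \left(2 + a\right)$ ($A{\left(a,I \right)} = 2 + a \left(a + 2\right) = 2 + a \left(2 + a\right)$)
$v{\left(V,Q \right)} = \frac{3 + Q}{16 + Q}$
$- \frac{323}{v{\left(A{\left(J{\left(-4,1 \right)},-2 \right)},-6 + 9 \right)}} = - \frac{323}{\frac{1}{16 + \left(-6 + 9\right)} \left(3 + \left(-6 + 9\right)\right)} = - \frac{323}{\frac{1}{16 + 3} \left(3 + 3\right)} = - \frac{323}{\frac{1}{19} \cdot 6} = - \frac{323}{\frac{6}{19}} = \left(-323\right) \frac{19}{6} = - \frac{6137}{6}$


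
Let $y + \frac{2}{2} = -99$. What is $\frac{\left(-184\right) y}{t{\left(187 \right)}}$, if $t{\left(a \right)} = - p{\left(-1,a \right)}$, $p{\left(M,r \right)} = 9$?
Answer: $- \frac{18400}{9} \approx -2044.4$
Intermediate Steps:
$y = -100$ ($y = -1 - 99 = -100$)
$t{\left(a \right)} = -9$ ($t{\left(a \right)} = \left(-1\right) 9 = -9$)
$\frac{\left(-184\right) y}{t{\left(187 \right)}} = \frac{\left(-184\right) \left(-100\right)}{-9} = 18400 \left(- \frac{1}{9}\right) = - \frac{18400}{9}$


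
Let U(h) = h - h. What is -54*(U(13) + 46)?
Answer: -2484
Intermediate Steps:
U(h) = 0
-54*(U(13) + 46) = -54*(0 + 46) = -54*46 = -2484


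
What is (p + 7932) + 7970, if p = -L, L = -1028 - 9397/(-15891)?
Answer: 269025233/15891 ≈ 16929.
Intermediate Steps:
L = -16326551/15891 (L = -1028 - 9397*(-1/15891) = -1028 + 9397/15891 = -16326551/15891 ≈ -1027.4)
p = 16326551/15891 (p = -1*(-16326551/15891) = 16326551/15891 ≈ 1027.4)
(p + 7932) + 7970 = (16326551/15891 + 7932) + 7970 = 142373963/15891 + 7970 = 269025233/15891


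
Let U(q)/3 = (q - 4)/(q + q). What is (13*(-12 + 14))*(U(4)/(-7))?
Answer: 0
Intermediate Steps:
U(q) = 3*(-4 + q)/(2*q) (U(q) = 3*((q - 4)/(q + q)) = 3*((-4 + q)/((2*q))) = 3*((-4 + q)*(1/(2*q))) = 3*((-4 + q)/(2*q)) = 3*(-4 + q)/(2*q))
(13*(-12 + 14))*(U(4)/(-7)) = (13*(-12 + 14))*((3/2 - 6/4)/(-7)) = (13*2)*((3/2 - 6*¼)*(-⅐)) = 26*((3/2 - 3/2)*(-⅐)) = 26*(0*(-⅐)) = 26*0 = 0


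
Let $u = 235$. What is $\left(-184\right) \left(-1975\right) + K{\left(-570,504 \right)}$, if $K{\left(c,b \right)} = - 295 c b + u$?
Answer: $85111235$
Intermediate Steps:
$K{\left(c,b \right)} = 235 - 295 b c$ ($K{\left(c,b \right)} = - 295 c b + 235 = - 295 b c + 235 = 235 - 295 b c$)
$\left(-184\right) \left(-1975\right) + K{\left(-570,504 \right)} = \left(-184\right) \left(-1975\right) - \left(-235 + 148680 \left(-570\right)\right) = 363400 + \left(235 + 84747600\right) = 363400 + 84747835 = 85111235$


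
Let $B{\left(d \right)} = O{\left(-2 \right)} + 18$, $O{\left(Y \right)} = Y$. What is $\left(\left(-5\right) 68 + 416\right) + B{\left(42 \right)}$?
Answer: $92$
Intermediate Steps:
$B{\left(d \right)} = 16$ ($B{\left(d \right)} = -2 + 18 = 16$)
$\left(\left(-5\right) 68 + 416\right) + B{\left(42 \right)} = \left(\left(-5\right) 68 + 416\right) + 16 = \left(-340 + 416\right) + 16 = 76 + 16 = 92$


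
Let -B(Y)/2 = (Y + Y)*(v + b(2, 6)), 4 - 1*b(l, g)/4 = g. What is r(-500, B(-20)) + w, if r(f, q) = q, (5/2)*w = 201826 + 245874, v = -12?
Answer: 177480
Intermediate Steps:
w = 179080 (w = 2*(201826 + 245874)/5 = (⅖)*447700 = 179080)
b(l, g) = 16 - 4*g
B(Y) = 80*Y (B(Y) = -2*(Y + Y)*(-12 + (16 - 4*6)) = -2*2*Y*(-12 + (16 - 24)) = -2*2*Y*(-12 - 8) = -2*2*Y*(-20) = -(-80)*Y = 80*Y)
r(-500, B(-20)) + w = 80*(-20) + 179080 = -1600 + 179080 = 177480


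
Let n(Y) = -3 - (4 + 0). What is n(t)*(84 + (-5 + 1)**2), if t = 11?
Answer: -700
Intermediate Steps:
n(Y) = -7 (n(Y) = -3 - 1*4 = -3 - 4 = -7)
n(t)*(84 + (-5 + 1)**2) = -7*(84 + (-5 + 1)**2) = -7*(84 + (-4)**2) = -7*(84 + 16) = -7*100 = -700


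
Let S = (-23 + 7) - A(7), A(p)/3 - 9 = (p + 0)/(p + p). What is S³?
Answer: -704969/8 ≈ -88121.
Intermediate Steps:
A(p) = 57/2 (A(p) = 27 + 3*((p + 0)/(p + p)) = 27 + 3*(p/((2*p))) = 27 + 3*(p*(1/(2*p))) = 27 + 3*(½) = 27 + 3/2 = 57/2)
S = -89/2 (S = (-23 + 7) - 1*57/2 = -16 - 57/2 = -89/2 ≈ -44.500)
S³ = (-89/2)³ = -704969/8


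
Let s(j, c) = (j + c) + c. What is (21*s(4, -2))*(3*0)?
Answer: 0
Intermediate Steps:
s(j, c) = j + 2*c (s(j, c) = (c + j) + c = j + 2*c)
(21*s(4, -2))*(3*0) = (21*(4 + 2*(-2)))*(3*0) = (21*(4 - 4))*0 = (21*0)*0 = 0*0 = 0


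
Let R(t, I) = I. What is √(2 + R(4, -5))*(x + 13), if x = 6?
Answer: 19*I*√3 ≈ 32.909*I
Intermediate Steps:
√(2 + R(4, -5))*(x + 13) = √(2 - 5)*(6 + 13) = √(-3)*19 = (I*√3)*19 = 19*I*√3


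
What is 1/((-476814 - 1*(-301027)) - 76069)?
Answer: -1/251856 ≈ -3.9705e-6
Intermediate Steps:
1/((-476814 - 1*(-301027)) - 76069) = 1/((-476814 + 301027) - 76069) = 1/(-175787 - 76069) = 1/(-251856) = -1/251856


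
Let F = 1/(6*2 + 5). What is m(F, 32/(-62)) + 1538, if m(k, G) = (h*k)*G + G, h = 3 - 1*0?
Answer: 810206/527 ≈ 1537.4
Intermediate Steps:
h = 3 (h = 3 + 0 = 3)
F = 1/17 (F = 1/(12 + 5) = 1/17 ≈ 0.058824)
m(k, G) = G + 3*G*k (m(k, G) = (3*k)*G + G = 3*G*k + G = G + 3*G*k)
m(F, 32/(-62)) + 1538 = (32/(-62))*(1 + 3*(1/17)) + 1538 = (32*(-1/62))*(1 + 3/17) + 1538 = -16/31*20/17 + 1538 = -320/527 + 1538 = 810206/527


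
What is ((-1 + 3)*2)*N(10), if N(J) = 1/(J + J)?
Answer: ⅕ ≈ 0.20000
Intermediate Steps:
N(J) = 1/(2*J)
((-1 + 3)*2)*N(10) = ((-1 + 3)*2)*((½)/10) = (2*2)*((½)*(⅒)) = 4*(1/20) = ⅕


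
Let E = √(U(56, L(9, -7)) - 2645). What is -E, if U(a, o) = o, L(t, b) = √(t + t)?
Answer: -I*√(2645 - 3*√2) ≈ -51.388*I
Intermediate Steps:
L(t, b) = √2*√t (L(t, b) = √(2*t) = √2*√t)
E = √(-2645 + 3*√2) (E = √(√2*√9 - 2645) = √(√2*3 - 2645) = √(3*√2 - 2645) = √(-2645 + 3*√2) ≈ 51.388*I)
-E = -√(-2645 + 3*√2)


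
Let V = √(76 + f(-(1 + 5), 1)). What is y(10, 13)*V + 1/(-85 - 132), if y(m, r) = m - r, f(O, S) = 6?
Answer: -1/217 - 3*√82 ≈ -27.171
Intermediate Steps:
V = √82 (V = √(76 + 6) = √82 ≈ 9.0554)
y(10, 13)*V + 1/(-85 - 132) = (10 - 1*13)*√82 + 1/(-85 - 132) = (10 - 13)*√82 + 1/(-217) = -3*√82 - 1/217 = -1/217 - 3*√82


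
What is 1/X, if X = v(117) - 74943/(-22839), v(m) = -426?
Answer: -7613/3218157 ≈ -0.0023656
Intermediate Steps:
X = -3218157/7613 (X = -426 - 74943/(-22839) = -426 - 74943*(-1/22839) = -426 + 24981/7613 = -3218157/7613 ≈ -422.72)
1/X = 1/(-3218157/7613) = -7613/3218157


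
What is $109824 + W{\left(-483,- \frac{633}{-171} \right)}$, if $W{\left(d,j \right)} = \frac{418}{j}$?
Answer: $\frac{23196690}{211} \approx 1.0994 \cdot 10^{5}$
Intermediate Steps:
$109824 + W{\left(-483,- \frac{633}{-171} \right)} = 109824 + \frac{418}{\left(-633\right) \frac{1}{-171}} = 109824 + \frac{418}{\left(-633\right) \left(- \frac{1}{171}\right)} = 109824 + \frac{418}{\frac{211}{57}} = 109824 + 418 \cdot \frac{57}{211} = 109824 + \frac{23826}{211} = \frac{23196690}{211}$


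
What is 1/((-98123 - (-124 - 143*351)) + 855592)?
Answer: 1/807786 ≈ 1.2380e-6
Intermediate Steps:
1/((-98123 - (-124 - 143*351)) + 855592) = 1/((-98123 - (-124 - 50193)) + 855592) = 1/((-98123 - 1*(-50317)) + 855592) = 1/((-98123 + 50317) + 855592) = 1/(-47806 + 855592) = 1/807786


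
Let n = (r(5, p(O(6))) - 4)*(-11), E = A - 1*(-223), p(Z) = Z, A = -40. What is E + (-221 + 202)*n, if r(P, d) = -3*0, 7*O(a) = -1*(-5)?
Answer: -653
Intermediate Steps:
O(a) = 5/7 (O(a) = (-1*(-5))/7 = (⅐)*5 = 5/7)
E = 183 (E = -40 - 1*(-223) = -40 + 223 = 183)
r(P, d) = 0
n = 44 (n = (0 - 4)*(-11) = -4*(-11) = 44)
E + (-221 + 202)*n = 183 + (-221 + 202)*44 = 183 - 19*44 = 183 - 836 = -653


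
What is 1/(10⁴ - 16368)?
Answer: -1/6368 ≈ -0.00015704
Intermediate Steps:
1/(10⁴ - 16368) = 1/(10000 - 16368) = 1/(-6368) = -1/6368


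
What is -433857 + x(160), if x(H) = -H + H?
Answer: -433857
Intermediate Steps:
x(H) = 0
-433857 + x(160) = -433857 + 0 = -433857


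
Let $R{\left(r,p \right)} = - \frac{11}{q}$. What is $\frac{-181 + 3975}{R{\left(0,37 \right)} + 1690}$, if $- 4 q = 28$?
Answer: $\frac{26558}{11841} \approx 2.2429$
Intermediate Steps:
$q = -7$ ($q = \left(- \frac{1}{4}\right) 28 = -7$)
$R{\left(r,p \right)} = \frac{11}{7}$ ($R{\left(r,p \right)} = - \frac{11}{-7} = \left(-11\right) \left(- \frac{1}{7}\right) = \frac{11}{7}$)
$\frac{-181 + 3975}{R{\left(0,37 \right)} + 1690} = \frac{-181 + 3975}{\frac{11}{7} + 1690} = \frac{3794}{\frac{11841}{7}} = 3794 \cdot \frac{7}{11841} = \frac{26558}{11841}$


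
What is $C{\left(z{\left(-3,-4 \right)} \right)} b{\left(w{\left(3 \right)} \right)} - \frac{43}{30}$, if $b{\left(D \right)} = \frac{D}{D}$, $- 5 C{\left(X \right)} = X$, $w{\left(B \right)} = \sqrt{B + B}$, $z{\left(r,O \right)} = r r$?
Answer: $- \frac{97}{30} \approx -3.2333$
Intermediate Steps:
$z{\left(r,O \right)} = r^{2}$
$w{\left(B \right)} = \sqrt{2} \sqrt{B}$ ($w{\left(B \right)} = \sqrt{2 B} = \sqrt{2} \sqrt{B}$)
$C{\left(X \right)} = - \frac{X}{5}$
$b{\left(D \right)} = 1$
$C{\left(z{\left(-3,-4 \right)} \right)} b{\left(w{\left(3 \right)} \right)} - \frac{43}{30} = - \frac{\left(-3\right)^{2}}{5} \cdot 1 - \frac{43}{30} = \left(- \frac{1}{5}\right) 9 \cdot 1 - \frac{43}{30} = \left(- \frac{9}{5}\right) 1 - \frac{43}{30} = - \frac{9}{5} - \frac{43}{30} = - \frac{97}{30}$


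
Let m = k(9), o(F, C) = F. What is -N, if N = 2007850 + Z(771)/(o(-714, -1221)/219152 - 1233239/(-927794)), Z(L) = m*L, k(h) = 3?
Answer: -19349835300587698/9628726729 ≈ -2.0096e+6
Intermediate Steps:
m = 3
Z(L) = 3*L
N = 19349835300587698/9628726729 (N = 2007850 + (3*771)/(-714/219152 - 1233239/(-927794)) = 2007850 + 2313/(-714*1/219152 - 1233239*(-1/927794)) = 2007850 + 2313/(-357/109576 + 176177/132542) = 2007850 + 2313/(9628726729/7261711096) = 2007850 + 2313*(7261711096/9628726729) = 2007850 + 16796337765048/9628726729 = 19349835300587698/9628726729 ≈ 2.0096e+6)
-N = -1*19349835300587698/9628726729 = -19349835300587698/9628726729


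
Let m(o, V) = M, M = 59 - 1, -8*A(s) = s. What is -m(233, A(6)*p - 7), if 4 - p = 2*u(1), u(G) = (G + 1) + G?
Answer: -58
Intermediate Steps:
A(s) = -s/8
u(G) = 1 + 2*G (u(G) = (1 + G) + G = 1 + 2*G)
p = -2 (p = 4 - 2*(1 + 2*1) = 4 - 2*(1 + 2) = 4 - 2*3 = 4 - 1*6 = 4 - 6 = -2)
M = 58
m(o, V) = 58
-m(233, A(6)*p - 7) = -1*58 = -58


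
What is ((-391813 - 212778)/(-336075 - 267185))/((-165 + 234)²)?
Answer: 604591/2872120860 ≈ 0.00021050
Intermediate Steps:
((-391813 - 212778)/(-336075 - 267185))/((-165 + 234)²) = (-604591/(-603260))/(69²) = -604591*(-1/603260)/4761 = (604591/603260)*(1/4761) = 604591/2872120860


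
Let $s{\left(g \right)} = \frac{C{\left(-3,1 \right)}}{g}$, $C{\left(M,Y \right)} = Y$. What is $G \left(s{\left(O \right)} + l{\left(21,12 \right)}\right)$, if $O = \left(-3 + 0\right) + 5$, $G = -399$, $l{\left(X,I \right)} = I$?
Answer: $- \frac{9975}{2} \approx -4987.5$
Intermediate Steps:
$O = 2$ ($O = -3 + 5 = 2$)
$s{\left(g \right)} = \frac{1}{g}$ ($s{\left(g \right)} = 1 \frac{1}{g} = \frac{1}{g}$)
$G \left(s{\left(O \right)} + l{\left(21,12 \right)}\right) = - 399 \left(\frac{1}{2} + 12\right) = \left(-399\right) \frac{25}{2} = - \frac{9975}{2}$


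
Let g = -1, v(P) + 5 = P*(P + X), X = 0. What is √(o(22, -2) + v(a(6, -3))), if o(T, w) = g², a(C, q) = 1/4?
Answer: 3*I*√7/4 ≈ 1.9843*I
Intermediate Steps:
a(C, q) = ¼
v(P) = -5 + P² (v(P) = -5 + P*(P + 0) = -5 + P*P = -5 + P²)
o(T, w) = 1 (o(T, w) = (-1)² = 1)
√(o(22, -2) + v(a(6, -3))) = √(1 + (-5 + (¼)²)) = √(1 + (-5 + 1/16)) = √(1 - 79/16) = √(-63/16) = 3*I*√7/4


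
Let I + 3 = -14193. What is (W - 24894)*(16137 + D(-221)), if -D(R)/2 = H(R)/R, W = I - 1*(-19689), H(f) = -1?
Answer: -69189301275/221 ≈ -3.1307e+8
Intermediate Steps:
I = -14196 (I = -3 - 14193 = -14196)
W = 5493 (W = -14196 - 1*(-19689) = -14196 + 19689 = 5493)
D(R) = 2/R (D(R) = -(-2)/R = 2/R)
(W - 24894)*(16137 + D(-221)) = (5493 - 24894)*(16137 + 2/(-221)) = -19401*(16137 + 2*(-1/221)) = -19401*(16137 - 2/221) = -19401*3566275/221 = -69189301275/221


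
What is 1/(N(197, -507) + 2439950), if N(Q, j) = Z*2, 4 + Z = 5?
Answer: 1/2439952 ≈ 4.0984e-7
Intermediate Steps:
Z = 1 (Z = -4 + 5 = 1)
N(Q, j) = 2 (N(Q, j) = 1*2 = 2)
1/(N(197, -507) + 2439950) = 1/(2 + 2439950) = 1/2439952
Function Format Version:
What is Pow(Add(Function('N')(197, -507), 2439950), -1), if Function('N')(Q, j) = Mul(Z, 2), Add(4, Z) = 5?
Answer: Rational(1, 2439952) ≈ 4.0984e-7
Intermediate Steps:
Z = 1 (Z = Add(-4, 5) = 1)
Function('N')(Q, j) = 2 (Function('N')(Q, j) = Mul(1, 2) = 2)
Pow(Add(Function('N')(197, -507), 2439950), -1) = Pow(Add(2, 2439950), -1) = Pow(2439952, -1) = Rational(1, 2439952)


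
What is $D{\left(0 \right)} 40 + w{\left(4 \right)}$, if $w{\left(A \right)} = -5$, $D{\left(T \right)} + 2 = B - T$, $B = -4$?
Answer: $-245$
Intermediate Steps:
$D{\left(T \right)} = -6 - T$ ($D{\left(T \right)} = -2 - \left(4 + T\right) = -6 - T$)
$D{\left(0 \right)} 40 + w{\left(4 \right)} = \left(-6 - 0\right) 40 - 5 = \left(-6 + 0\right) 40 - 5 = \left(-6\right) 40 - 5 = -240 - 5 = -245$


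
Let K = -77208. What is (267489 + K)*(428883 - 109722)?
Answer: 60730274241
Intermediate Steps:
(267489 + K)*(428883 - 109722) = (267489 - 77208)*(428883 - 109722) = 190281*319161 = 60730274241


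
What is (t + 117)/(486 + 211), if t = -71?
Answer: 46/697 ≈ 0.065997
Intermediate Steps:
(t + 117)/(486 + 211) = (-71 + 117)/(486 + 211) = 46/697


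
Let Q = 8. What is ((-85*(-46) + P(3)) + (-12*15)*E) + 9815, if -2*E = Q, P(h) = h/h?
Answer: 14446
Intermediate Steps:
P(h) = 1
E = -4 (E = -½*8 = -4)
((-85*(-46) + P(3)) + (-12*15)*E) + 9815 = ((-85*(-46) + 1) - 12*15*(-4)) + 9815 = ((3910 + 1) - 180*(-4)) + 9815 = (3911 + 720) + 9815 = 4631 + 9815 = 14446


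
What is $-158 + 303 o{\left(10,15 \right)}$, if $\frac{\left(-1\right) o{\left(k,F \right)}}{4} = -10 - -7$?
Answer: $3478$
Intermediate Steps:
$o{\left(k,F \right)} = 12$ ($o{\left(k,F \right)} = - 4 \left(-10 - -7\right) = - 4 \left(-10 + 7\right) = \left(-4\right) \left(-3\right) = 12$)
$-158 + 303 o{\left(10,15 \right)} = -158 + 303 \cdot 12 = -158 + 3636 = 3478$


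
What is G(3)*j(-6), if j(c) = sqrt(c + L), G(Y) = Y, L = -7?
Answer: 3*I*sqrt(13) ≈ 10.817*I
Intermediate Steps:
j(c) = sqrt(-7 + c) (j(c) = sqrt(c - 7) = sqrt(-7 + c))
G(3)*j(-6) = 3*sqrt(-7 - 6) = 3*sqrt(-13) = 3*(I*sqrt(13)) = 3*I*sqrt(13)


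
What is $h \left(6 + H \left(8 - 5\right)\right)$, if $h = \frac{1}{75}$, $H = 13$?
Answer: $\frac{3}{5} \approx 0.6$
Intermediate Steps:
$h = \frac{1}{75} \approx 0.013333$
$h \left(6 + H \left(8 - 5\right)\right) = \frac{6 + 13 \left(8 - 5\right)}{75} = \frac{6 + 13 \cdot 3}{75} = \frac{6 + 39}{75} = \frac{1}{75} \cdot 45 = \frac{3}{5}$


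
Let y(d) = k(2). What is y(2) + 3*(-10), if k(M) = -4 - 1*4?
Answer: -38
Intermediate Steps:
k(M) = -8 (k(M) = -4 - 4 = -8)
y(d) = -8
y(2) + 3*(-10) = -8 + 3*(-10) = -8 - 30 = -38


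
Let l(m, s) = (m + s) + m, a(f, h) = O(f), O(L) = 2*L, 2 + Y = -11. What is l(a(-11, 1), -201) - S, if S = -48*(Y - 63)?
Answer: -3893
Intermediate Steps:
Y = -13 (Y = -2 - 11 = -13)
a(f, h) = 2*f
S = 3648 (S = -48*(-13 - 63) = -48*(-76) = 3648)
l(m, s) = s + 2*m
l(a(-11, 1), -201) - S = (-201 + 2*(2*(-11))) - 1*3648 = (-201 + 2*(-22)) - 3648 = (-201 - 44) - 3648 = -245 - 3648 = -3893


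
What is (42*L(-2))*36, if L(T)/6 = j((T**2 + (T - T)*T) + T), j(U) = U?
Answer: 18144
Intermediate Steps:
L(T) = 6*T + 6*T**2 (L(T) = 6*((T**2 + (T - T)*T) + T) = 6*((T**2 + 0*T) + T) = 6*((T**2 + 0) + T) = 6*(T**2 + T) = 6*(T + T**2) = 6*T + 6*T**2)
(42*L(-2))*36 = (42*(6*(-2)*(1 - 2)))*36 = (42*(6*(-2)*(-1)))*36 = (42*12)*36 = 504*36 = 18144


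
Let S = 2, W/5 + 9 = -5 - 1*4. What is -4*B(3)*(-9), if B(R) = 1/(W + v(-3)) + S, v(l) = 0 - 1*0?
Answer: 358/5 ≈ 71.600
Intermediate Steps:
v(l) = 0 (v(l) = 0 + 0 = 0)
W = -90 (W = -45 + 5*(-5 - 1*4) = -45 + 5*(-5 - 4) = -45 + 5*(-9) = -45 - 45 = -90)
B(R) = 179/90 (B(R) = 1/(-90 + 0) + 2 = 1/(-90) + 2 = -1/90 + 2 = 179/90)
-4*B(3)*(-9) = -4*179/90*(-9) = -358/45*(-9) = 358/5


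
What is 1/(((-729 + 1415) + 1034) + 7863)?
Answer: 1/9583 ≈ 0.00010435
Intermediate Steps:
1/(((-729 + 1415) + 1034) + 7863) = 1/((686 + 1034) + 7863) = 1/(1720 + 7863) = 1/9583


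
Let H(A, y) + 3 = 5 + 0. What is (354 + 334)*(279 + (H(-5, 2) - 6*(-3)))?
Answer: 205712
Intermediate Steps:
H(A, y) = 2 (H(A, y) = -3 + (5 + 0) = -3 + 5 = 2)
(354 + 334)*(279 + (H(-5, 2) - 6*(-3))) = (354 + 334)*(279 + (2 - 6*(-3))) = 688*(279 + (2 + 18)) = 688*(279 + 20) = 688*299 = 205712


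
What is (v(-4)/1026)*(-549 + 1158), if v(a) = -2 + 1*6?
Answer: 406/171 ≈ 2.3743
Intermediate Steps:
v(a) = 4 (v(a) = -2 + 6 = 4)
(v(-4)/1026)*(-549 + 1158) = (4/1026)*(-549 + 1158) = (4*(1/1026))*609 = (2/513)*609 = 406/171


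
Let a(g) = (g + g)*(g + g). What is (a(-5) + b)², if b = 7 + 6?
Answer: 12769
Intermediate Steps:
b = 13
a(g) = 4*g² (a(g) = (2*g)*(2*g) = 4*g²)
(a(-5) + b)² = (4*(-5)² + 13)² = (4*25 + 13)² = (100 + 13)² = 113² = 12769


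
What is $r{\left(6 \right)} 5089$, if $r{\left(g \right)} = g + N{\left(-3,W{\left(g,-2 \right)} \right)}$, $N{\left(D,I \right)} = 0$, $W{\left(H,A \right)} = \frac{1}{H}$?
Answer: $30534$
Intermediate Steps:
$r{\left(g \right)} = g$ ($r{\left(g \right)} = g + 0 = g$)
$r{\left(6 \right)} 5089 = 6 \cdot 5089 = 30534$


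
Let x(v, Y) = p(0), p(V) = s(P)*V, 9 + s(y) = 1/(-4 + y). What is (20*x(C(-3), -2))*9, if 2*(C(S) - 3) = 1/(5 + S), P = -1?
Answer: 0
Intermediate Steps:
s(y) = -9 + 1/(-4 + y)
p(V) = -46*V/5 (p(V) = ((37 - 9*(-1))/(-4 - 1))*V = ((37 + 9)/(-5))*V = (-⅕*46)*V = -46*V/5)
C(S) = 3 + 1/(2*(5 + S))
x(v, Y) = 0 (x(v, Y) = -46/5*0 = 0)
(20*x(C(-3), -2))*9 = (20*0)*9 = 0*9 = 0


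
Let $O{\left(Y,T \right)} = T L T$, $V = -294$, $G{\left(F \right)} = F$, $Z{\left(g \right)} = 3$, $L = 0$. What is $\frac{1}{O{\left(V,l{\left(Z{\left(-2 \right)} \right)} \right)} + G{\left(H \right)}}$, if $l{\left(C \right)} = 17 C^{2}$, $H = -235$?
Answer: $- \frac{1}{235} \approx -0.0042553$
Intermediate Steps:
$O{\left(Y,T \right)} = 0$ ($O{\left(Y,T \right)} = T 0 T = 0 T = 0$)
$\frac{1}{O{\left(V,l{\left(Z{\left(-2 \right)} \right)} \right)} + G{\left(H \right)}} = \frac{1}{0 - 235} = \frac{1}{-235} = - \frac{1}{235}$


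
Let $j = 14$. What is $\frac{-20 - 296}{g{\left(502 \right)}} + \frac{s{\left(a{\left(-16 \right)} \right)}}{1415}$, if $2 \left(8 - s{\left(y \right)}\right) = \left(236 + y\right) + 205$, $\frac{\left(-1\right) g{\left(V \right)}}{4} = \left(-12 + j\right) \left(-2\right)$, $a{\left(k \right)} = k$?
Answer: $- \frac{112603}{5660} \approx -19.895$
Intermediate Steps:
$g{\left(V \right)} = 16$ ($g{\left(V \right)} = - 4 \left(-12 + 14\right) \left(-2\right) = - 4 \cdot 2 \left(-2\right) = \left(-4\right) \left(-4\right) = 16$)
$s{\left(y \right)} = - \frac{425}{2} - \frac{y}{2}$ ($s{\left(y \right)} = 8 - \frac{\left(236 + y\right) + 205}{2} = 8 - \frac{441 + y}{2} = 8 - \left(\frac{441}{2} + \frac{y}{2}\right) = - \frac{425}{2} - \frac{y}{2}$)
$\frac{-20 - 296}{g{\left(502 \right)}} + \frac{s{\left(a{\left(-16 \right)} \right)}}{1415} = \frac{-20 - 296}{16} + \frac{- \frac{425}{2} - -8}{1415} = \left(-20 - 296\right) \frac{1}{16} + \left(- \frac{425}{2} + 8\right) \frac{1}{1415} = \left(-316\right) \frac{1}{16} - \frac{409}{2830} = - \frac{79}{4} - \frac{409}{2830} = - \frac{112603}{5660}$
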